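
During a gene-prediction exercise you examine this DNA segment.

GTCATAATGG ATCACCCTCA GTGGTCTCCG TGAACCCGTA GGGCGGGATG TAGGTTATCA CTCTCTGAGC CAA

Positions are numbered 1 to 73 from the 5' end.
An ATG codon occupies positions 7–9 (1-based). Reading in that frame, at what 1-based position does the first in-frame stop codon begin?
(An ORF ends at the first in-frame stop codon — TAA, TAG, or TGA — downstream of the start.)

31

Codons from position 7: ATG (7–9), GAT (10–12), CAC (13–15), CCT (16–18), CAG (19–21), TGG (22–24), TCT (25–27), CCG (28–30), TGA (31–33).
TGA is a stop codon; it begins at position 31.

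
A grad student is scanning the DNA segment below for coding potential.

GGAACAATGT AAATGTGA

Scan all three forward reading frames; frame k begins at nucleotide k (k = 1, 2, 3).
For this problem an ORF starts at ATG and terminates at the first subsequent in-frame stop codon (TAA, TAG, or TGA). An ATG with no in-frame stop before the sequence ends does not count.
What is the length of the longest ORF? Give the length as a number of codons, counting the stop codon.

Frame 1: GGA ACA ATG TAA ATG TGA — ATG at 7, stop TAA at 10 → 6 nt; ATG at 13, stop TGA at 16 → 6 nt.
Frame 2: GAA CAA TGT AAA TGT — no ATG→stop ORF.
Frame 3: AAC AAT GTA AAT GTG — no ATG→stop ORF.
Longest: frame 1, positions 7–12, 6 nt = 2 codons = 1 aa. → 2 codons.

2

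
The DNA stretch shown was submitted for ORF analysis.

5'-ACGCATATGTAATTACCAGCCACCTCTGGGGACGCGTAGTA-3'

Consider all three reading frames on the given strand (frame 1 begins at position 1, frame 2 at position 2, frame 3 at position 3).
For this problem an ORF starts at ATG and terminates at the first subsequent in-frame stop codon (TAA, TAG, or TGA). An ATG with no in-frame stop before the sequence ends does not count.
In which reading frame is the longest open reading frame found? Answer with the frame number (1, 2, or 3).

Frame 1: ACG CAT ATG TAA TTA CCA GCC ACC TCT GGG GAC GCG TAG — ATG at 7, stop TAA at 10 → 6 nt.
Frame 2: CGC ATA TGT AAT TAC CAG CCA CCT CTG GGG ACG CGT AGT — no ATG→stop ORF.
Frame 3: GCA TAT GTA ATT ACC AGC CAC CTC TGG GGA CGC GTA GTA — no ATG→stop ORF.
Longest ORF is 6 nt in frame 1 (positions 7–12).

1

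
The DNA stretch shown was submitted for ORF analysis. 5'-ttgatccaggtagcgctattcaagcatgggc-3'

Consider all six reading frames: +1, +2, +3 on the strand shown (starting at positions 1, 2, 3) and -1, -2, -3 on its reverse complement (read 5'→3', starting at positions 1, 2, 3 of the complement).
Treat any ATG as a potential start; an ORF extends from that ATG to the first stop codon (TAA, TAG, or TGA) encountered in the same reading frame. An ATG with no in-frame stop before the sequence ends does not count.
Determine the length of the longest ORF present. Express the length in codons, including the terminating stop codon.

4

Reverse complement (5'→3'): GCCCATGCTTGAATAGCGCTACCTGGATCAA
Frame +1: TTG ATC CAG GTA GCG CTA TTC AAG CAT GGG — no ATG→stop ORF.
Frame +2: TGA TCC AGG TAG CGC TAT TCA AGC ATG GGC — no ATG→stop ORF.
Frame +3: GAT CCA GGT AGC GCT ATT CAA GCA TGG — no ATG→stop ORF.
Frame -1: GCC CAT GCT TGA ATA GCG CTA CCT GGA TCA — no ATG→stop ORF.
Frame -2: CCC ATG CTT GAA TAG CGC TAC CTG GAT CAA — ATG at 5, stop TAG at 14 → 12 nt.
Frame -3: CCA TGC TTG AAT AGC GCT ACC TGG ATC — no ATG→stop ORF.
Longest: frame -2, positions 5–16, 12 nt = 4 codons = 3 aa. → 4 codons.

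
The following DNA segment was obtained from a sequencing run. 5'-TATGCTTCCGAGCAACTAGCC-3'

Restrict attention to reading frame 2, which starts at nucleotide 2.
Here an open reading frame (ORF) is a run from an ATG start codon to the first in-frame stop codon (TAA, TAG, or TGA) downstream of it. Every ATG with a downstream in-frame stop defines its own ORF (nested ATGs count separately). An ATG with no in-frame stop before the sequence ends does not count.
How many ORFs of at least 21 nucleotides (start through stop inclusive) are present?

0

Frame 2: ATG CTT CCG AGC AAC TAG — ATG at 2, stop TAG at 17 → 18 nt.
No ORF reaches 21 nucleotides. Count = 0.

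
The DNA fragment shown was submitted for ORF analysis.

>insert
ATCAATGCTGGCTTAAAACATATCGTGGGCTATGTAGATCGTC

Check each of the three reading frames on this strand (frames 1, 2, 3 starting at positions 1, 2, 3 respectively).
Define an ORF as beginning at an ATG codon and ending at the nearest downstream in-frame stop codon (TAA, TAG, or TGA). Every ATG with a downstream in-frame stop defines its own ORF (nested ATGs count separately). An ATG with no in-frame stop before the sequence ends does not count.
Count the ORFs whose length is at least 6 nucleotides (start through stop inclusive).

2

Frame 1: ATC AAT GCT GGC TTA AAA CAT ATC GTG GGC TAT GTA GAT CGT — no ATG→stop ORF.
Frame 2: TCA ATG CTG GCT TAA AAC ATA TCG TGG GCT ATG TAG ATC GTC — ATG at 5, stop TAA at 14 → 12 nt; ATG at 32, stop TAG at 35 → 6 nt.
Frame 3: CAA TGC TGG CTT AAA ACA TAT CGT GGG CTA TGT AGA TCG — no ATG→stop ORF.
ORFs ≥ 6 nucleotides: frame 2 5–16 (12 nucleotides), frame 2 32–37 (6 nucleotides). Count = 2.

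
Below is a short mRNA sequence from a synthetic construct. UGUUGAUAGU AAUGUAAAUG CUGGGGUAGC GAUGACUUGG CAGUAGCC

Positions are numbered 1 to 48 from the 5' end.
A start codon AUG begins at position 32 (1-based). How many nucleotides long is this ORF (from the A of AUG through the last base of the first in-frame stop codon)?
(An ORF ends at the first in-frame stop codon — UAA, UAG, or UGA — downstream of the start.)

Codons from position 32: AUG (32–34), ACU (35–37), UGG (38–40), CAG (41–43), UAG (44–46).
UAG is the first in-frame stop; ORF spans 32–46, 15 nucleotides.

15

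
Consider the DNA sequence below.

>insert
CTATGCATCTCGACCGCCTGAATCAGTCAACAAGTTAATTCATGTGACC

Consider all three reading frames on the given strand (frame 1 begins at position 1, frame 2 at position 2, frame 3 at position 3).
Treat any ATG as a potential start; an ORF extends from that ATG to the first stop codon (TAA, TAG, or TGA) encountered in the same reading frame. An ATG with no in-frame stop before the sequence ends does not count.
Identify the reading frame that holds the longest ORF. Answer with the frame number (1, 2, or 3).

3

Frame 1: CTA TGC ATC TCG ACC GCC TGA ATC AGT CAA CAA GTT AAT TCA TGT GAC — no ATG→stop ORF.
Frame 2: TAT GCA TCT CGA CCG CCT GAA TCA GTC AAC AAG TTA ATT CAT GTG ACC — no ATG→stop ORF.
Frame 3: ATG CAT CTC GAC CGC CTG AAT CAG TCA ACA AGT TAA TTC ATG TGA — ATG at 3, stop TAA at 36 → 36 nt; ATG at 42, stop TGA at 45 → 6 nt.
Longest ORF is 36 nt in frame 3 (positions 3–38).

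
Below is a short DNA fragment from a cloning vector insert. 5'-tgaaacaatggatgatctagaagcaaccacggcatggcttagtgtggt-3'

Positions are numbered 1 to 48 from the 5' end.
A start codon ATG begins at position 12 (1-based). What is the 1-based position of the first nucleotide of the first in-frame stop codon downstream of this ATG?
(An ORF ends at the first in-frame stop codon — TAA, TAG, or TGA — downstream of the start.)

18

Codons from position 12: ATG (12–14), ATC (15–17), TAG (18–20).
TAG is a stop codon; it begins at position 18.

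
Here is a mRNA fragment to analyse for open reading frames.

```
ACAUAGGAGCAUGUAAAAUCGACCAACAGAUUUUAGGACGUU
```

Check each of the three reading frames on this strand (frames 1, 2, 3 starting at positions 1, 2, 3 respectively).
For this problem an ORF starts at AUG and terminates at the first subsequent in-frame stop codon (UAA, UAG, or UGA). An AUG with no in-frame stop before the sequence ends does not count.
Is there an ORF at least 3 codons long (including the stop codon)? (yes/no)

Frame 1: ACA UAG GAG CAU GUA AAA UCG ACC AAC AGA UUU UAG GAC GUU — no AUG→stop ORF.
Frame 2: CAU AGG AGC AUG UAA AAU CGA CCA ACA GAU UUU AGG ACG — AUG at 11, stop UAA at 14 → 6 nt.
Frame 3: AUA GGA GCA UGU AAA AUC GAC CAA CAG AUU UUA GGA CGU — no AUG→stop ORF.
Largest ORF found is 2 codons < 3, so no.

no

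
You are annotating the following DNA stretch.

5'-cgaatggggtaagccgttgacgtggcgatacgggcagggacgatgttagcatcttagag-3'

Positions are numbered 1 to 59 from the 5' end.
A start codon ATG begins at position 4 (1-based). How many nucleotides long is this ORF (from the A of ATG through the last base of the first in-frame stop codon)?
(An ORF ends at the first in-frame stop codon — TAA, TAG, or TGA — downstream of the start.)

9

Codons from position 4: ATG (4–6), GGG (7–9), TAA (10–12).
TAA is the first in-frame stop; ORF spans 4–12, 9 nucleotides.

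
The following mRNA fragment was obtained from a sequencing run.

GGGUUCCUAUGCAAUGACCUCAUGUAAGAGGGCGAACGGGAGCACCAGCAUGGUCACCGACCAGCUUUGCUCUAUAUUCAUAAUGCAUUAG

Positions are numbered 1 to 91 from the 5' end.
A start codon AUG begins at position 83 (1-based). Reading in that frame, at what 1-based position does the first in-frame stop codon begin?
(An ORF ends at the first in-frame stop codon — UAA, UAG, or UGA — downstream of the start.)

89

Codons from position 83: AUG (83–85), CAU (86–88), UAG (89–91).
UAG is a stop codon; it begins at position 89.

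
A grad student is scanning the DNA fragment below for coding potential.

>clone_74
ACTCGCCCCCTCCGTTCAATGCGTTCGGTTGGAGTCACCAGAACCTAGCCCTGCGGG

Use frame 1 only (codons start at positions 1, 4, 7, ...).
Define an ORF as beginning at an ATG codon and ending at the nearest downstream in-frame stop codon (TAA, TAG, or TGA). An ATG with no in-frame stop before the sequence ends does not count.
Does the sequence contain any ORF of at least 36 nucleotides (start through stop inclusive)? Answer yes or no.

no

Frame 1: ACT CGC CCC CTC CGT TCA ATG CGT TCG GTT GGA GTC ACC AGA ACC TAG CCC TGC GGG — ATG at 19, stop TAG at 46 → 30 nt.
Largest ORF found is 30 nucleotides < 36, so no.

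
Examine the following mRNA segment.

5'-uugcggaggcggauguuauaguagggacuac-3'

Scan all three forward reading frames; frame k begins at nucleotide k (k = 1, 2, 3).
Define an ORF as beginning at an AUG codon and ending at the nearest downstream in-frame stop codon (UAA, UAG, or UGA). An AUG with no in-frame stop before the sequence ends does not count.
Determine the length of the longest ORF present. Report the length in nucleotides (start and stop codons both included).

9

Frame 1: UUG CGG AGG CGG AUG UUA UAG UAG GGA CUA — AUG at 13, stop UAG at 19 → 9 nt.
Frame 2: UGC GGA GGC GGA UGU UAU AGU AGG GAC UAC — no AUG→stop ORF.
Frame 3: GCG GAG GCG GAU GUU AUA GUA GGG ACU — no AUG→stop ORF.
Longest: frame 1, positions 13–21, 9 nt = 3 codons = 2 aa. → 9 nucleotides.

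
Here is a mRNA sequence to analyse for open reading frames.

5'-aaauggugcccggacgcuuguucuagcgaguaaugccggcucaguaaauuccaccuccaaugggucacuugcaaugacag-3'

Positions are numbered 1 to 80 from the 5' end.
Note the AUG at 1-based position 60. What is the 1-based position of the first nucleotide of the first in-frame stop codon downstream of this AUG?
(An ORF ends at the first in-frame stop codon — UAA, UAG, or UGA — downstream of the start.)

75

Codons from position 60: AUG (60–62), GGU (63–65), CAC (66–68), UUG (69–71), CAA (72–74), UGA (75–77).
UGA is a stop codon; it begins at position 75.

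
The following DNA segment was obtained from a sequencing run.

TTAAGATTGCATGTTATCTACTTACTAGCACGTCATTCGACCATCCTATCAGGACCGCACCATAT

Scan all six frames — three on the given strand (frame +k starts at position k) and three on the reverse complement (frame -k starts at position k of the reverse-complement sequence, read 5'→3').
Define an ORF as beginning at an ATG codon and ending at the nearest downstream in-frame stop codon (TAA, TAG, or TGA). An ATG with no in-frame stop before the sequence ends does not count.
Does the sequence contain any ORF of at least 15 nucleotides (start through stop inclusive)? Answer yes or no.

Reverse complement (5'→3'): ATATGGTGCGGTCCTGATAGGATGGTCGAATGACGTGCTAGTAAGTAGATAACATGCAATCTTAA
Frame +1: TTA AGA TTG CAT GTT ATC TAC TTA CTA GCA CGT CAT TCG ACC ATC CTA TCA GGA CCG CAC CAT — no ATG→stop ORF.
Frame +2: TAA GAT TGC ATG TTA TCT ACT TAC TAG CAC GTC ATT CGA CCA TCC TAT CAG GAC CGC ACC ATA — ATG at 11, stop TAG at 26 → 18 nt.
Frame +3: AAG ATT GCA TGT TAT CTA CTT ACT AGC ACG TCA TTC GAC CAT CCT ATC AGG ACC GCA CCA TAT — no ATG→stop ORF.
Frame -1: ATA TGG TGC GGT CCT GAT AGG ATG GTC GAA TGA CGT GCT AGT AAG TAG ATA ACA TGC AAT CTT — ATG at 22, stop TGA at 31 → 12 nt.
Frame -2: TAT GGT GCG GTC CTG ATA GGA TGG TCG AAT GAC GTG CTA GTA AGT AGA TAA CAT GCA ATC TTA — no ATG→stop ORF.
Frame -3: ATG GTG CGG TCC TGA TAG GAT GGT CGA ATG ACG TGC TAG TAA GTA GAT AAC ATG CAA TCT TAA — ATG at 3, stop TGA at 15 → 15 nt; ATG at 30, stop TAG at 39 → 12 nt; ATG at 54, stop TAA at 63 → 12 nt.
Frame +2 has an ORF of 18 nucleotides (positions 11–28) ≥ 15, so yes.

yes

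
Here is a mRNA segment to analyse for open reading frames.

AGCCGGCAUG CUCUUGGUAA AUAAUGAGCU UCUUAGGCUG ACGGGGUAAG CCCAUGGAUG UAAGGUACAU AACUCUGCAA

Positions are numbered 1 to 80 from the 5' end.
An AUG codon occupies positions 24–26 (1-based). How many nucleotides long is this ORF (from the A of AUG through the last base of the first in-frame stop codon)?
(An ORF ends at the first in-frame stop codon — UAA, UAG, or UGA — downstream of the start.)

Codons from position 24: AUG (24–26), AGC (27–29), UUC (30–32), UUA (33–35), GGC (36–38), UGA (39–41).
UGA is the first in-frame stop; ORF spans 24–41, 18 nucleotides.

18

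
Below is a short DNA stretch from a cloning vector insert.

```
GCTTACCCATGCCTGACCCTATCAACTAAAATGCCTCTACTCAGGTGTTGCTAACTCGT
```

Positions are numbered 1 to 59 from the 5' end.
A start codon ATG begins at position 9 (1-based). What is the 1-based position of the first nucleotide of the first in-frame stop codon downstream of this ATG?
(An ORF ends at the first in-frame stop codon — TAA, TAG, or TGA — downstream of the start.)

27

Codons from position 9: ATG (9–11), CCT (12–14), GAC (15–17), CCT (18–20), ATC (21–23), AAC (24–26), TAA (27–29).
TAA is a stop codon; it begins at position 27.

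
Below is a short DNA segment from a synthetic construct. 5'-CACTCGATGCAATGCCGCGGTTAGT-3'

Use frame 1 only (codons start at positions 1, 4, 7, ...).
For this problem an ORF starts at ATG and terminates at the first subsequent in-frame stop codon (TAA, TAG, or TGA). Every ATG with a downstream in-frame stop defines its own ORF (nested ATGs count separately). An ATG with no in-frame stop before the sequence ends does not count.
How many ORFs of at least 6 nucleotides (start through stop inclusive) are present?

1

Frame 1: CAC TCG ATG CAA TGC CGC GGT TAG — ATG at 7, stop TAG at 22 → 18 nt.
ORFs ≥ 6 nucleotides: frame 1 7–24 (18 nucleotides). Count = 1.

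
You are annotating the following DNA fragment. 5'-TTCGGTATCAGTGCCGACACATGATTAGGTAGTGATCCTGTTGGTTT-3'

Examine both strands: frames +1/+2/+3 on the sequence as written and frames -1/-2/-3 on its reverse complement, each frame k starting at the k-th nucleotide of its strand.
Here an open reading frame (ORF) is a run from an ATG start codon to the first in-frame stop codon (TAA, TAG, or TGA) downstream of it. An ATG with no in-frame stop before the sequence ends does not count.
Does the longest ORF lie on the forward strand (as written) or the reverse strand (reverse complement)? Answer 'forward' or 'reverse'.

Reverse complement (5'→3'): AAACCAACAGGATCACTACCTAATCATGTGTCGGCACTGATACCGAA
Frame +1: TTC GGT ATC AGT GCC GAC ACA TGA TTA GGT AGT GAT CCT GTT GGT — no ATG→stop ORF.
Frame +2: TCG GTA TCA GTG CCG ACA CAT GAT TAG GTA GTG ATC CTG TTG GTT — no ATG→stop ORF.
Frame +3: CGG TAT CAG TGC CGA CAC ATG ATT AGG TAG TGA TCC TGT TGG TTT — ATG at 21, stop TAG at 30 → 12 nt.
Frame -1: AAA CCA ACA GGA TCA CTA CCT AAT CAT GTG TCG GCA CTG ATA CCG — no ATG→stop ORF.
Frame -2: AAC CAA CAG GAT CAC TAC CTA ATC ATG TGT CGG CAC TGA TAC CGA — ATG at 26, stop TGA at 38 → 15 nt.
Frame -3: ACC AAC AGG ATC ACT ACC TAA TCA TGT GTC GGC ACT GAT ACC GAA — no ATG→stop ORF.
Forward-strand max 12 nt; reverse-strand max 15 nt. The reverse strand has the longer ORF.

reverse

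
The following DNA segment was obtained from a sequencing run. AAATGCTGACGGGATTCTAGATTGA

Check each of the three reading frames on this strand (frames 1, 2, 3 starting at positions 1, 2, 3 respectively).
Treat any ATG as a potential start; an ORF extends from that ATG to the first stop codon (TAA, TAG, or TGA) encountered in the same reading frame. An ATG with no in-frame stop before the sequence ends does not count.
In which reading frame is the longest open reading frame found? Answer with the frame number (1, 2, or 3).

Frame 1: AAA TGC TGA CGG GAT TCT AGA TTG — no ATG→stop ORF.
Frame 2: AAT GCT GAC GGG ATT CTA GAT TGA — no ATG→stop ORF.
Frame 3: ATG CTG ACG GGA TTC TAG ATT — ATG at 3, stop TAG at 18 → 18 nt.
Longest ORF is 18 nt in frame 3 (positions 3–20).

3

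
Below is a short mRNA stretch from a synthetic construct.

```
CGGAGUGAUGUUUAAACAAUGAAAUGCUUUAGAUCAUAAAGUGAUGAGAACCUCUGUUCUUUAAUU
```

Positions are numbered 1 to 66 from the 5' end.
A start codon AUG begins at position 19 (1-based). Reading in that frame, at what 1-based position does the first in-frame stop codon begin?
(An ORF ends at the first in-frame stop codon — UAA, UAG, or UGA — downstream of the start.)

Codons from position 19: AUG (19–21), AAA (22–24), UGC (25–27), UUU (28–30), AGA (31–33), UCA (34–36), UAA (37–39).
UAA is a stop codon; it begins at position 37.

37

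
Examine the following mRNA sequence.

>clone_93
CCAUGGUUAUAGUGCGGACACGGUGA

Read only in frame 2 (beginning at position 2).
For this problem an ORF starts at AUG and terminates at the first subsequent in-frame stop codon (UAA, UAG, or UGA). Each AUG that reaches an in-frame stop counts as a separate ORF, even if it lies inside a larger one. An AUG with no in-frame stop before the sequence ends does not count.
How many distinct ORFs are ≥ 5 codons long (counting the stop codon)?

Frame 2: CAU GGU UAU AGU GCG GAC ACG GUG — no AUG→stop ORF.
No ORF reaches 5 codons. Count = 0.

0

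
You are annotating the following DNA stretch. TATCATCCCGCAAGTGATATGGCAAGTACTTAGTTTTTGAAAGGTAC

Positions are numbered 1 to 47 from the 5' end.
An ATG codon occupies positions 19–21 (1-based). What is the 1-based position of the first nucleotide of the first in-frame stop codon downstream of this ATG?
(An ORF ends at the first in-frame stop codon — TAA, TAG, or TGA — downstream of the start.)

Codons from position 19: ATG (19–21), GCA (22–24), AGT (25–27), ACT (28–30), TAG (31–33).
TAG is a stop codon; it begins at position 31.

31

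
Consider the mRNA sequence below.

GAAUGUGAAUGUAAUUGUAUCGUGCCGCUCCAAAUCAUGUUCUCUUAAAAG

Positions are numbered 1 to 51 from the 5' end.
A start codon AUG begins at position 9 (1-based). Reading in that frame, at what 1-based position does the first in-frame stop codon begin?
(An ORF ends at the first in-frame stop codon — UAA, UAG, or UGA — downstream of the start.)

12

Codons from position 9: AUG (9–11), UAA (12–14).
UAA is a stop codon; it begins at position 12.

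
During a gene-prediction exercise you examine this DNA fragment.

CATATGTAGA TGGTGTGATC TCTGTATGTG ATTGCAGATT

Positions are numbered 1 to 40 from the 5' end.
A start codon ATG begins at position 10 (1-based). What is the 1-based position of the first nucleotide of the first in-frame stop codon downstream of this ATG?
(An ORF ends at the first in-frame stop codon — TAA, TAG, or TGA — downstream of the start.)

Codons from position 10: ATG (10–12), GTG (13–15), TGA (16–18).
TGA is a stop codon; it begins at position 16.

16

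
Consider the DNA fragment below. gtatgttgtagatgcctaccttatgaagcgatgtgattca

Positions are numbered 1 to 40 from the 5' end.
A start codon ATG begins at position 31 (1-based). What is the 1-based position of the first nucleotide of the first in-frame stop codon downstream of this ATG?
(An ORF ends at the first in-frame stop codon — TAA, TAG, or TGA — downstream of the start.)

Codons from position 31: ATG (31–33), TGA (34–36).
TGA is a stop codon; it begins at position 34.

34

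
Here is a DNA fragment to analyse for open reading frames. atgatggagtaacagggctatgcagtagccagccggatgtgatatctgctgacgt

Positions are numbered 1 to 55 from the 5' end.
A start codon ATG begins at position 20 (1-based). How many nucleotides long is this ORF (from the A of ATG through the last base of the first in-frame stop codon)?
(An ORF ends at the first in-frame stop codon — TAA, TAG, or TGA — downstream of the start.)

9

Codons from position 20: ATG (20–22), CAG (23–25), TAG (26–28).
TAG is the first in-frame stop; ORF spans 20–28, 9 nucleotides.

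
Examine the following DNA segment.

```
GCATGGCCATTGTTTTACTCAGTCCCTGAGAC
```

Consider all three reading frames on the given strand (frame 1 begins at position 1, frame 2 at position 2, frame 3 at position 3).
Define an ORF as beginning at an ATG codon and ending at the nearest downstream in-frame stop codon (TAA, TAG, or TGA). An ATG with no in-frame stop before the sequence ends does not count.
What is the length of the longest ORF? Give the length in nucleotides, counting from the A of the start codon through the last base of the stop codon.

27

Frame 1: GCA TGG CCA TTG TTT TAC TCA GTC CCT GAG — no ATG→stop ORF.
Frame 2: CAT GGC CAT TGT TTT ACT CAG TCC CTG AGA — no ATG→stop ORF.
Frame 3: ATG GCC ATT GTT TTA CTC AGT CCC TGA GAC — ATG at 3, stop TGA at 27 → 27 nt.
Longest: frame 3, positions 3–29, 27 nt = 9 codons = 8 aa. → 27 nucleotides.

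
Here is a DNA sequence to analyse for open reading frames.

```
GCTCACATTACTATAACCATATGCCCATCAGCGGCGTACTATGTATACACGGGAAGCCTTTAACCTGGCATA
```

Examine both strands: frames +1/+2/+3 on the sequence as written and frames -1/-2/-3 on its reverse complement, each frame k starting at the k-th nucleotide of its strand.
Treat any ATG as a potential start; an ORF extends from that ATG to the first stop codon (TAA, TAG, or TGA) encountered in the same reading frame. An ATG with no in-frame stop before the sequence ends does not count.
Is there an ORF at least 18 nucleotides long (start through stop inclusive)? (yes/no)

Reverse complement (5'→3'): TATGCCAGGTTAAAGGCTTCCCGTGTATACATAGTACGCCGCTGATGGGCATATGGTTATAGTAATGTGAGC
Frame +1: GCT CAC ATT ACT ATA ACC ATA TGC CCA TCA GCG GCG TAC TAT GTA TAC ACG GGA AGC CTT TAA CCT GGC ATA — no ATG→stop ORF.
Frame +2: CTC ACA TTA CTA TAA CCA TAT GCC CAT CAG CGG CGT ACT ATG TAT ACA CGG GAA GCC TTT AAC CTG GCA — no ATG→stop ORF.
Frame +3: TCA CAT TAC TAT AAC CAT ATG CCC ATC AGC GGC GTA CTA TGT ATA CAC GGG AAG CCT TTA ACC TGG CAT — no ATG→stop ORF.
Frame -1: TAT GCC AGG TTA AAG GCT TCC CGT GTA TAC ATA GTA CGC CGC TGA TGG GCA TAT GGT TAT AGT AAT GTG AGC — no ATG→stop ORF.
Frame -2: ATG CCA GGT TAA AGG CTT CCC GTG TAT ACA TAG TAC GCC GCT GAT GGG CAT ATG GTT ATA GTA ATG TGA — ATG at 2, stop TAA at 11 → 12 nt; ATG at 53, stop TGA at 68 → 18 nt; ATG at 65, stop TGA at 68 → 6 nt.
Frame -3: TGC CAG GTT AAA GGC TTC CCG TGT ATA CAT AGT ACG CCG CTG ATG GGC ATA TGG TTA TAG TAA TGT GAG — ATG at 45, stop TAG at 60 → 18 nt.
Frame -2 has an ORF of 18 nucleotides (positions 53–70) ≥ 18, so yes.

yes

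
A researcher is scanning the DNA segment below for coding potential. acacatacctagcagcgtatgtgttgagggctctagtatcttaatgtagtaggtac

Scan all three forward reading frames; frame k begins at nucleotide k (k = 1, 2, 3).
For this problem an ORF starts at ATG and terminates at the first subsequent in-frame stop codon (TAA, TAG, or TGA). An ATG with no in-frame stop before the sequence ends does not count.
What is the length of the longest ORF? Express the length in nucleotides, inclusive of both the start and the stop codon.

Frame 1: ACA CAT ACC TAG CAG CGT ATG TGT TGA GGG CTC TAG TAT CTT AAT GTA GTA GGT — ATG at 19, stop TGA at 25 → 9 nt.
Frame 2: CAC ATA CCT AGC AGC GTA TGT GTT GAG GGC TCT AGT ATC TTA ATG TAG TAG GTA — ATG at 44, stop TAG at 47 → 6 nt.
Frame 3: ACA TAC CTA GCA GCG TAT GTG TTG AGG GCT CTA GTA TCT TAA TGT AGT AGG TAC — no ATG→stop ORF.
Longest: frame 1, positions 19–27, 9 nt = 3 codons = 2 aa. → 9 nucleotides.

9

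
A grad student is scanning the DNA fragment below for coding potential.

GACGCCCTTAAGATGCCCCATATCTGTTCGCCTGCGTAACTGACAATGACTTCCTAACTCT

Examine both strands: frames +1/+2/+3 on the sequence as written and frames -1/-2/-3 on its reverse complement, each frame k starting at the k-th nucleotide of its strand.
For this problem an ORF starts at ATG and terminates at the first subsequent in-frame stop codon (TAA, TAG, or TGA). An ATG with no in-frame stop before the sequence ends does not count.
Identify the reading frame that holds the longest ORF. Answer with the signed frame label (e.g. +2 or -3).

+1

Reverse complement (5'→3'): AGAGTTAGGAAGTCATTGTCAGTTACGCAGGCGAACAGATATGGGGCATCTTAAGGGCGTC
Frame +1: GAC GCC CTT AAG ATG CCC CAT ATC TGT TCG CCT GCG TAA CTG ACA ATG ACT TCC TAA CTC — ATG at 13, stop TAA at 37 → 27 nt; ATG at 46, stop TAA at 55 → 12 nt.
Frame +2: ACG CCC TTA AGA TGC CCC ATA TCT GTT CGC CTG CGT AAC TGA CAA TGA CTT CCT AAC TCT — no ATG→stop ORF.
Frame +3: CGC CCT TAA GAT GCC CCA TAT CTG TTC GCC TGC GTA ACT GAC AAT GAC TTC CTA ACT — no ATG→stop ORF.
Frame -1: AGA GTT AGG AAG TCA TTG TCA GTT ACG CAG GCG AAC AGA TAT GGG GCA TCT TAA GGG CGT — no ATG→stop ORF.
Frame -2: GAG TTA GGA AGT CAT TGT CAG TTA CGC AGG CGA ACA GAT ATG GGG CAT CTT AAG GGC GTC — no ATG→stop ORF.
Frame -3: AGT TAG GAA GTC ATT GTC AGT TAC GCA GGC GAA CAG ATA TGG GGC ATC TTA AGG GCG — no ATG→stop ORF.
Longest ORF is 27 nt in frame +1 (positions 13–39).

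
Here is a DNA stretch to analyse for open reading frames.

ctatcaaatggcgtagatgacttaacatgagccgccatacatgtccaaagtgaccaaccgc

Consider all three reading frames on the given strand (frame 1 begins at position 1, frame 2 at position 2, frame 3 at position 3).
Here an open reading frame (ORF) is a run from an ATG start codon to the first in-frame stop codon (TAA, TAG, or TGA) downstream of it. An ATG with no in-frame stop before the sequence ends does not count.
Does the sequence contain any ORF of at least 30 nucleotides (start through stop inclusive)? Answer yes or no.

no

Frame 1: CTA TCA AAT GGC GTA GAT GAC TTA ACA TGA GCC GCC ATA CAT GTC CAA AGT GAC CAA CCG — no ATG→stop ORF.
Frame 2: TAT CAA ATG GCG TAG ATG ACT TAA CAT GAG CCG CCA TAC ATG TCC AAA GTG ACC AAC CGC — ATG at 8, stop TAG at 14 → 9 nt; ATG at 17, stop TAA at 23 → 9 nt.
Frame 3: ATC AAA TGG CGT AGA TGA CTT AAC ATG AGC CGC CAT ACA TGT CCA AAG TGA CCA ACC — ATG at 27, stop TGA at 51 → 27 nt.
Largest ORF found is 27 nucleotides < 30, so no.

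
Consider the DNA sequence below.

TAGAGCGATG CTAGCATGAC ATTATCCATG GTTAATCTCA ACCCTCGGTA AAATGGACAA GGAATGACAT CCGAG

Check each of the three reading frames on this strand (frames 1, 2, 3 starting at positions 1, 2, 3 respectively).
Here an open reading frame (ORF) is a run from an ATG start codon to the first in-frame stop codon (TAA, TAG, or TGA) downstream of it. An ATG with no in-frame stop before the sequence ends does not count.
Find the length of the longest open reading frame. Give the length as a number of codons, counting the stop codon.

Frame 1: TAG AGC GAT GCT AGC ATG ACA TTA TCC ATG GTT AAT CTC AAC CCT CGG TAA AAT GGA CAA GGA ATG ACA TCC GAG — ATG at 16, stop TAA at 49 → 36 nt; ATG at 28, stop TAA at 49 → 24 nt.
Frame 2: AGA GCG ATG CTA GCA TGA CAT TAT CCA TGG TTA ATC TCA ACC CTC GGT AAA ATG GAC AAG GAA TGA CAT CCG — ATG at 8, stop TGA at 17 → 12 nt; ATG at 53, stop TGA at 65 → 15 nt.
Frame 3: GAG CGA TGC TAG CAT GAC ATT ATC CAT GGT TAA TCT CAA CCC TCG GTA AAA TGG ACA AGG AAT GAC ATC CGA — no ATG→stop ORF.
Longest: frame 1, positions 16–51, 36 nt = 12 codons = 11 aa. → 12 codons.

12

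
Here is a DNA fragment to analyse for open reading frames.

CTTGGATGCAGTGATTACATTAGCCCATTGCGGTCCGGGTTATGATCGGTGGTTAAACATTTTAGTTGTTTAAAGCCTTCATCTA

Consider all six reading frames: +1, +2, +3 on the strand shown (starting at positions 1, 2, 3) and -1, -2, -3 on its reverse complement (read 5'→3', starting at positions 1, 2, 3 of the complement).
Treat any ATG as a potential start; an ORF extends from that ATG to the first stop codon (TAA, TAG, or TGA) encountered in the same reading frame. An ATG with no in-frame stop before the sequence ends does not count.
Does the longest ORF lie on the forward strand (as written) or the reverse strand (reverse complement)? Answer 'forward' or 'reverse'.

Reverse complement (5'→3'): TAGATGAAGGCTTTAAACAACTAAAATGTTTAACCACCGATCATAACCCGGACCGCAATGGGCTAATGTAATCACTGCATCCAAG
Frame +1: CTT GGA TGC AGT GAT TAC ATT AGC CCA TTG CGG TCC GGG TTA TGA TCG GTG GTT AAA CAT TTT AGT TGT TTA AAG CCT TCA TCT — no ATG→stop ORF.
Frame +2: TTG GAT GCA GTG ATT ACA TTA GCC CAT TGC GGT CCG GGT TAT GAT CGG TGG TTA AAC ATT TTA GTT GTT TAA AGC CTT CAT CTA — no ATG→stop ORF.
Frame +3: TGG ATG CAG TGA TTA CAT TAG CCC ATT GCG GTC CGG GTT ATG ATC GGT GGT TAA ACA TTT TAG TTG TTT AAA GCC TTC ATC — ATG at 6, stop TGA at 12 → 9 nt; ATG at 42, stop TAA at 54 → 15 nt.
Frame -1: TAG ATG AAG GCT TTA AAC AAC TAA AAT GTT TAA CCA CCG ATC ATA ACC CGG ACC GCA ATG GGC TAA TGT AAT CAC TGC ATC CAA — ATG at 4, stop TAA at 22 → 21 nt; ATG at 58, stop TAA at 64 → 9 nt.
Frame -2: AGA TGA AGG CTT TAA ACA ACT AAA ATG TTT AAC CAC CGA TCA TAA CCC GGA CCG CAA TGG GCT AAT GTA ATC ACT GCA TCC AAG — ATG at 26, stop TAA at 44 → 21 nt.
Frame -3: GAT GAA GGC TTT AAA CAA CTA AAA TGT TTA ACC ACC GAT CAT AAC CCG GAC CGC AAT GGG CTA ATG TAA TCA CTG CAT CCA — ATG at 66, stop TAA at 69 → 6 nt.
Forward-strand max 15 nt; reverse-strand max 21 nt. The reverse strand has the longer ORF.

reverse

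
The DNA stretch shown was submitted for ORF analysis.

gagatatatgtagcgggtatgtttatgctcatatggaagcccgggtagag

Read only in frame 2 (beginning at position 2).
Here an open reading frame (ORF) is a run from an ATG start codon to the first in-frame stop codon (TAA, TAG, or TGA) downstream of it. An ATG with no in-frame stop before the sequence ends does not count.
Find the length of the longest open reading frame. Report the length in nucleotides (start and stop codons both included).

Frame 2: AGA TAT ATG TAG CGG GTA TGT TTA TGC TCA TAT GGA AGC CCG GGT AGA — ATG at 8, stop TAG at 11 → 6 nt.
Longest: frame 2, positions 8–13, 6 nt = 2 codons = 1 aa. → 6 nucleotides.

6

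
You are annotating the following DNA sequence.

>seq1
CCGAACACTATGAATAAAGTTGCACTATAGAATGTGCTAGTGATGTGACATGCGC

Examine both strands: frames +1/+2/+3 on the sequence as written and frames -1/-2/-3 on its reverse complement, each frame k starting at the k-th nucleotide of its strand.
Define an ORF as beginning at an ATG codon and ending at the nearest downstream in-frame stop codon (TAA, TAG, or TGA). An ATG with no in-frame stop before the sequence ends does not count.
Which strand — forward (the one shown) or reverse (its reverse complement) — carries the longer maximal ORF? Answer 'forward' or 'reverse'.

Reverse complement (5'→3'): GCGCATGTCACATCACTAGCACATTCTATAGTGCAACTTTATTCATAGTGTTCGG
Frame +1: CCG AAC ACT ATG AAT AAA GTT GCA CTA TAG AAT GTG CTA GTG ATG TGA CAT GCG — ATG at 10, stop TAG at 28 → 21 nt; ATG at 43, stop TGA at 46 → 6 nt.
Frame +2: CGA ACA CTA TGA ATA AAG TTG CAC TAT AGA ATG TGC TAG TGA TGT GAC ATG CGC — ATG at 32, stop TAG at 38 → 9 nt.
Frame +3: GAA CAC TAT GAA TAA AGT TGC ACT ATA GAA TGT GCT AGT GAT GTG ACA TGC — no ATG→stop ORF.
Frame -1: GCG CAT GTC ACA TCA CTA GCA CAT TCT ATA GTG CAA CTT TAT TCA TAG TGT TCG — no ATG→stop ORF.
Frame -2: CGC ATG TCA CAT CAC TAG CAC ATT CTA TAG TGC AAC TTT ATT CAT AGT GTT CGG — ATG at 5, stop TAG at 17 → 15 nt.
Frame -3: GCA TGT CAC ATC ACT AGC ACA TTC TAT AGT GCA ACT TTA TTC ATA GTG TTC — no ATG→stop ORF.
Forward-strand max 21 nt; reverse-strand max 15 nt. The forward strand has the longer ORF.

forward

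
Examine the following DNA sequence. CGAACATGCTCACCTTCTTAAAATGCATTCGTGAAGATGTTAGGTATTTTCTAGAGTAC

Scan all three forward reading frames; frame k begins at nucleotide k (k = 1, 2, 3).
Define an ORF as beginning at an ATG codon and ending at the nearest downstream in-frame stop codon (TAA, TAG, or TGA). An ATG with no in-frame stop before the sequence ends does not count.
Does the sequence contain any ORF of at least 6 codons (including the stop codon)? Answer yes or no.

yes

Frame 1: CGA ACA TGC TCA CCT TCT TAA AAT GCA TTC GTG AAG ATG TTA GGT ATT TTC TAG AGT — ATG at 37, stop TAG at 52 → 18 nt.
Frame 2: GAA CAT GCT CAC CTT CTT AAA ATG CAT TCG TGA AGA TGT TAG GTA TTT TCT AGA GTA — ATG at 23, stop TGA at 32 → 12 nt.
Frame 3: AAC ATG CTC ACC TTC TTA AAA TGC ATT CGT GAA GAT GTT AGG TAT TTT CTA GAG TAC — no ATG→stop ORF.
Frame 1 has an ORF of 6 codons (positions 37–54) ≥ 6, so yes.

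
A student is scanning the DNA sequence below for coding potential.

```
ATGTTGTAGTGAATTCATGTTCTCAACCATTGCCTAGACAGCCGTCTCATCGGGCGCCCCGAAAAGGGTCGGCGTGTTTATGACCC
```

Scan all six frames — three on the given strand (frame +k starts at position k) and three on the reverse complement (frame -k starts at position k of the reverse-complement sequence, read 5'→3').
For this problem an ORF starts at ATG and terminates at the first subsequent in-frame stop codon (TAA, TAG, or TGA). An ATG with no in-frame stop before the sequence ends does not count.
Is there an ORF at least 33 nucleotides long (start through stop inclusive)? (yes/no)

yes

Reverse complement (5'→3'): GGGTCATAAACACGCCGACCCTTTTCGGGGCGCCCGATGAGACGGCTGTCTAGGCAATGGTTGAGAACATGAATTCACTACAACAT
Frame +1: ATG TTG TAG TGA ATT CAT GTT CTC AAC CAT TGC CTA GAC AGC CGT CTC ATC GGG CGC CCC GAA AAG GGT CGG CGT GTT TAT GAC — ATG at 1, stop TAG at 7 → 9 nt.
Frame +2: TGT TGT AGT GAA TTC ATG TTC TCA ACC ATT GCC TAG ACA GCC GTC TCA TCG GGC GCC CCG AAA AGG GTC GGC GTG TTT ATG ACC — ATG at 17, stop TAG at 35 → 21 nt.
Frame +3: GTT GTA GTG AAT TCA TGT TCT CAA CCA TTG CCT AGA CAG CCG TCT CAT CGG GCG CCC CGA AAA GGG TCG GCG TGT TTA TGA CCC — no ATG→stop ORF.
Frame -1: GGG TCA TAA ACA CGC CGA CCC TTT TCG GGG CGC CCG ATG AGA CGG CTG TCT AGG CAA TGG TTG AGA ACA TGA ATT CAC TAC AAC — ATG at 37, stop TGA at 70 → 36 nt.
Frame -2: GGT CAT AAA CAC GCC GAC CCT TTT CGG GGC GCC CGA TGA GAC GGC TGT CTA GGC AAT GGT TGA GAA CAT GAA TTC ACT ACA ACA — no ATG→stop ORF.
Frame -3: GTC ATA AAC ACG CCG ACC CTT TTC GGG GCG CCC GAT GAG ACG GCT GTC TAG GCA ATG GTT GAG AAC ATG AAT TCA CTA CAA CAT — no ATG→stop ORF.
Frame -1 has an ORF of 36 nucleotides (positions 37–72) ≥ 33, so yes.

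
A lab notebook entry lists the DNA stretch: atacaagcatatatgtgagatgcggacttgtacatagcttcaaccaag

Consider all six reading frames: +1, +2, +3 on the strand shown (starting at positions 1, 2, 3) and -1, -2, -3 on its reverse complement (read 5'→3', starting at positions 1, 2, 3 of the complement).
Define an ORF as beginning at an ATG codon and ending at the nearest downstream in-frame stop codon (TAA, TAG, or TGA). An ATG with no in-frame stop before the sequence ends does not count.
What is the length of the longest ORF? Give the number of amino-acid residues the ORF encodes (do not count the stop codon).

Reverse complement (5'→3'): CTTGGTTGAAGCTATGTACAAGTCCGCATCTCACATATATGCTTGTAT
Frame +1: ATA CAA GCA TAT ATG TGA GAT GCG GAC TTG TAC ATA GCT TCA ACC AAG — ATG at 13, stop TGA at 16 → 6 nt.
Frame +2: TAC AAG CAT ATA TGT GAG ATG CGG ACT TGT ACA TAG CTT CAA CCA — ATG at 20, stop TAG at 35 → 18 nt.
Frame +3: ACA AGC ATA TAT GTG AGA TGC GGA CTT GTA CAT AGC TTC AAC CAA — no ATG→stop ORF.
Frame -1: CTT GGT TGA AGC TAT GTA CAA GTC CGC ATC TCA CAT ATA TGC TTG TAT — no ATG→stop ORF.
Frame -2: TTG GTT GAA GCT ATG TAC AAG TCC GCA TCT CAC ATA TAT GCT TGT — no ATG→stop ORF.
Frame -3: TGG TTG AAG CTA TGT ACA AGT CCG CAT CTC ACA TAT ATG CTT GTA — no ATG→stop ORF.
Longest: frame +2, positions 20–37, 18 nt = 6 codons = 5 aa. → 5 amino acids.

5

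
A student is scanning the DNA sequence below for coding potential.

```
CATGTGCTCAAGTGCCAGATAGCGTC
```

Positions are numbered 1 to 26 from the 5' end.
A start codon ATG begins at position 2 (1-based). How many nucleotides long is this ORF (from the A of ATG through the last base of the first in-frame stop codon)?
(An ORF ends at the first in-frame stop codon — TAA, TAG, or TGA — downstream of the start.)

21

Codons from position 2: ATG (2–4), TGC (5–7), TCA (8–10), AGT (11–13), GCC (14–16), AGA (17–19), TAG (20–22).
TAG is the first in-frame stop; ORF spans 2–22, 21 nucleotides.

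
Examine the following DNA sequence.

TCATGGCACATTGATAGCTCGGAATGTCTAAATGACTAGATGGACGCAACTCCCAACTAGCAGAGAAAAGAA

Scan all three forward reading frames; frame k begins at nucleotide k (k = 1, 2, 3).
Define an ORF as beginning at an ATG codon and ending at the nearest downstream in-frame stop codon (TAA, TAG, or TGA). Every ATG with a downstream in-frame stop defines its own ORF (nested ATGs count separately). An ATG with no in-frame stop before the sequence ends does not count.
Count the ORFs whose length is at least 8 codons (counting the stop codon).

0

Frame 1: TCA TGG CAC ATT GAT AGC TCG GAA TGT CTA AAT GAC TAG ATG GAC GCA ACT CCC AAC TAG CAG AGA AAA GAA — ATG at 40, stop TAG at 58 → 21 nt.
Frame 2: CAT GGC ACA TTG ATA GCT CGG AAT GTC TAA ATG ACT AGA TGG ACG CAA CTC CCA ACT AGC AGA GAA AAG — no ATG→stop ORF.
Frame 3: ATG GCA CAT TGA TAG CTC GGA ATG TCT AAA TGA CTA GAT GGA CGC AAC TCC CAA CTA GCA GAG AAA AGA — ATG at 3, stop TGA at 12 → 12 nt; ATG at 24, stop TGA at 33 → 12 nt.
No ORF reaches 8 codons. Count = 0.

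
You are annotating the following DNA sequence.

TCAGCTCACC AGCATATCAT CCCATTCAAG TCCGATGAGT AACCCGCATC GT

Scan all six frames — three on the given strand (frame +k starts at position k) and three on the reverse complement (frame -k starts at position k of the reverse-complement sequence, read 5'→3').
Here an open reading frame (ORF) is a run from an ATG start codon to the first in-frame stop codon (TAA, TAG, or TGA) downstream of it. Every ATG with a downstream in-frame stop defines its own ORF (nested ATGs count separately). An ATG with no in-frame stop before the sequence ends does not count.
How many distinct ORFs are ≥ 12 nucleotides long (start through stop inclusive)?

Reverse complement (5'→3'): ACGATGCGGGTTACTCATCGGACTTGAATGGGATGATATGCTGGTGAGCTGA
Frame +1: TCA GCT CAC CAG CAT ATC ATC CCA TTC AAG TCC GAT GAG TAA CCC GCA TCG — no ATG→stop ORF.
Frame +2: CAG CTC ACC AGC ATA TCA TCC CAT TCA AGT CCG ATG AGT AAC CCG CAT CGT — no ATG→stop ORF.
Frame +3: AGC TCA CCA GCA TAT CAT CCC ATT CAA GTC CGA TGA GTA ACC CGC ATC — no ATG→stop ORF.
Frame -1: ACG ATG CGG GTT ACT CAT CGG ACT TGA ATG GGA TGA TAT GCT GGT GAG CTG — ATG at 4, stop TGA at 25 → 24 nt; ATG at 28, stop TGA at 34 → 9 nt.
Frame -2: CGA TGC GGG TTA CTC ATC GGA CTT GAA TGG GAT GAT ATG CTG GTG AGC TGA — ATG at 38, stop TGA at 50 → 15 nt.
Frame -3: GAT GCG GGT TAC TCA TCG GAC TTG AAT GGG ATG ATA TGC TGG TGA GCT — ATG at 33, stop TGA at 45 → 15 nt.
ORFs ≥ 12 nucleotides: frame -1 4–27 (24 nucleotides), frame -2 38–52 (15 nucleotides), frame -3 33–47 (15 nucleotides). Count = 3.

3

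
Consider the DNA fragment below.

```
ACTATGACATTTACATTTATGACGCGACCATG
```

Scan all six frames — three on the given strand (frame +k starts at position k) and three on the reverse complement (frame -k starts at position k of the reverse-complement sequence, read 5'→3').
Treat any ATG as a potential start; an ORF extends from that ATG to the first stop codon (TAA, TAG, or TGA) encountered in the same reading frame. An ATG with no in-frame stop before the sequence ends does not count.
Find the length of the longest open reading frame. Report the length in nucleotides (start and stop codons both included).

15

Reverse complement (5'→3'): CATGGTCGCGTCATAAATGTAAATGTCATAGT
Frame +1: ACT ATG ACA TTT ACA TTT ATG ACG CGA CCA — no ATG→stop ORF.
Frame +2: CTA TGA CAT TTA CAT TTA TGA CGC GAC CAT — no ATG→stop ORF.
Frame +3: TAT GAC ATT TAC ATT TAT GAC GCG ACC ATG — no ATG→stop ORF.
Frame -1: CAT GGT CGC GTC ATA AAT GTA AAT GTC ATA — no ATG→stop ORF.
Frame -2: ATG GTC GCG TCA TAA ATG TAA ATG TCA TAG — ATG at 2, stop TAA at 14 → 15 nt; ATG at 17, stop TAA at 20 → 6 nt; ATG at 23, stop TAG at 29 → 9 nt.
Frame -3: TGG TCG CGT CAT AAA TGT AAA TGT CAT AGT — no ATG→stop ORF.
Longest: frame -2, positions 2–16, 15 nt = 5 codons = 4 aa. → 15 nucleotides.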